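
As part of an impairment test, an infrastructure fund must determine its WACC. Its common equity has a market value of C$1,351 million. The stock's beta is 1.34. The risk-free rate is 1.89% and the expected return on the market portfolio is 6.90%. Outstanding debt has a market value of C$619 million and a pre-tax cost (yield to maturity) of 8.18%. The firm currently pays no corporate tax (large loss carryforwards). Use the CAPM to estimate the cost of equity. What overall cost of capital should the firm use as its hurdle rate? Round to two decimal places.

Market risk premium = 6.9% − 1.89% = 5.01%.
Cost of equity via CAPM: Re = 1.89% + 1.34 × 5.01% = 8.6034%.
Total capital V = 1351 + 619 = 1970.
Equity: weight = 1351/1970 = 0.6858; cost = 8.6034%.
Debt: weight = 619/1970 = 0.3142; after-tax cost = 8.18% × (1 − 0%) = 8.1800%.
WACC = 0.6858 × 8.6034% + 0.3142 × 8.1800% = 8.4704%.

8.47%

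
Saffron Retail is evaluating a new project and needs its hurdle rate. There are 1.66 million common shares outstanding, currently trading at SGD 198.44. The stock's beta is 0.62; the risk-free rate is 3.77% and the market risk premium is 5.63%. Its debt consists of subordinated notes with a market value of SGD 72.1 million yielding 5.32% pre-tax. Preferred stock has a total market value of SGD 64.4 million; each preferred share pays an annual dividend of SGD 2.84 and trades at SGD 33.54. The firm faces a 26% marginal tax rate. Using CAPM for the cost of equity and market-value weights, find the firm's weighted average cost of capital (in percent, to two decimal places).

6.91%

Cost of equity via CAPM: Re = 3.77% + 0.62 × 5.63% = 7.2606%.
Cost of preferred: Rp = 2.84 / 33.54 = 8.4675%.
Market value of equity E = 198.44 × 1.66m = 329.4104m.
Total capital V = 329.4104 + 64.4 + 72.1 = 465.9104.
Equity: weight = 329.4104/465.9104 = 0.7070; cost = 7.2606%.
Preferred: weight = 64.4/465.9104 = 0.1382; cost = 8.4675%.
Subordinated notes: weight = 72.1/465.9104 = 0.1548; after-tax cost = 5.32% × (1 − 26%) = 3.9368%.
WACC = 0.7070 × 7.2606% + 0.1382 × 8.4675% + 0.1548 × 3.9368% = 6.9131%.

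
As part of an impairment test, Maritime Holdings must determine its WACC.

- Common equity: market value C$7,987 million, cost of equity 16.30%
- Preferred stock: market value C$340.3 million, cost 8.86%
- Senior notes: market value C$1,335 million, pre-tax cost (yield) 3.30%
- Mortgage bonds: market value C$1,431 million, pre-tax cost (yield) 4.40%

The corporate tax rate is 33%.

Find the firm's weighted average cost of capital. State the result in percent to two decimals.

12.65%

Total capital V = 7987 + 340.3 + 1335 + 1431 = 11093.3.
Equity: weight = 7987/11093.3 = 0.7200; cost = 16.3%.
Preferred: weight = 340.3/11093.3 = 0.0307; cost = 8.86%.
Senior notes: weight = 1335/11093.3 = 0.1203; after-tax cost = 3.3% × (1 − 33%) = 2.2110%.
Mortgage bonds: weight = 1431/11093.3 = 0.1290; after-tax cost = 4.4% × (1 − 33%) = 2.9480%.
WACC = 0.7200 × 16.3000% + 0.0307 × 8.8600% + 0.1203 × 2.2110% + 0.1290 × 2.9480% = 12.6539%.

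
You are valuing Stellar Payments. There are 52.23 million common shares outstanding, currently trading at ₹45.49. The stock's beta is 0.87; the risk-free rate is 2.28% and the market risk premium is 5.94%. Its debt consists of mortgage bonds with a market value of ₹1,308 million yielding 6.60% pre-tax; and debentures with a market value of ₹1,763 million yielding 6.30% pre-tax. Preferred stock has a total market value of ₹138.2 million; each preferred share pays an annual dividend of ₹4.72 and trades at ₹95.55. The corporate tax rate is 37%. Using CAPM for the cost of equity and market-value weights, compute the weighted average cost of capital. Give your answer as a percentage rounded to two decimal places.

Cost of equity via CAPM: Re = 2.28% + 0.87 × 5.94% = 7.4478%.
Cost of preferred: Rp = 4.72 / 95.55 = 4.9398%.
Market value of equity E = 45.49 × 52.23m = 2375.9427m.
Total capital V = 2375.9427 + 138.2 + 1308 + 1763 = 5585.1427.
Equity: weight = 2375.9427/5585.1427 = 0.4254; cost = 7.4478%.
Preferred: weight = 138.2/5585.1427 = 0.0247; cost = 4.9398%.
Mortgage bonds: weight = 1308/5585.1427 = 0.2342; after-tax cost = 6.6% × (1 − 37%) = 4.1580%.
Debentures: weight = 1763/5585.1427 = 0.3157; after-tax cost = 6.3% × (1 − 37%) = 3.9690%.
WACC = 0.4254 × 7.4478% + 0.0247 × 4.9398% + 0.2342 × 4.1580% + 0.3157 × 3.9690% = 5.5172%.

5.52%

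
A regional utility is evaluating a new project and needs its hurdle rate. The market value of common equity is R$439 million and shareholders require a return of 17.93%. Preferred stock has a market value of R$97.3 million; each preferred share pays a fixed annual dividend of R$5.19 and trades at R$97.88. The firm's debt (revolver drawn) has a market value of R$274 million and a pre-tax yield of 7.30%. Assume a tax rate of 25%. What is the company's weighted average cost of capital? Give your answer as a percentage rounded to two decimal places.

12.20%

Cost of preferred: Rp = 5.19 / 97.88 = 5.3024%.
Total capital V = 439 + 97.3 + 274 = 810.3.
Equity: weight = 439/810.3 = 0.5418; cost = 17.93%.
Preferred: weight = 97.3/810.3 = 0.1201; cost = 5.3024%.
Revolver drawn: weight = 274/810.3 = 0.3381; after-tax cost = 7.3% × (1 − 25%) = 5.4750%.
WACC = 0.5418 × 17.9300% + 0.1201 × 5.3024% + 0.3381 × 5.4750% = 12.2021%.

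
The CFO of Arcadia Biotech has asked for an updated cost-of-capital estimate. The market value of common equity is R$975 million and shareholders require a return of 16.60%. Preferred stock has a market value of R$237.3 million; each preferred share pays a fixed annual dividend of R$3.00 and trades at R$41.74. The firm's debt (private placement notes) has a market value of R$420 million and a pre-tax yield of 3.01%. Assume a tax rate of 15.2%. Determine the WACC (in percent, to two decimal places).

11.62%

Cost of preferred: Rp = 3.0 / 41.74 = 7.1874%.
Total capital V = 975 + 237.3 + 420 = 1632.3.
Equity: weight = 975/1632.3 = 0.5973; cost = 16.6%.
Preferred: weight = 237.3/1632.3 = 0.1454; cost = 7.1874%.
Private placement notes: weight = 420/1632.3 = 0.2573; after-tax cost = 3.01% × (1 − 15.2%) = 2.5525%.
WACC = 0.5973 × 16.6000% + 0.1454 × 7.1874% + 0.2573 × 2.5525% = 11.6171%.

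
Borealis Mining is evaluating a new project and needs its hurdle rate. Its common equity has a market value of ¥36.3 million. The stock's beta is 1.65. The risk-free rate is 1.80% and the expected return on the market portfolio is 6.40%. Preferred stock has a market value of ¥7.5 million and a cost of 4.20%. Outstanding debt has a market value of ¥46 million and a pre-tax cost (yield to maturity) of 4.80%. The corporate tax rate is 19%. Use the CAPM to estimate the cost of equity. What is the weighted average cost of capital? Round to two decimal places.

Market risk premium = 6.4% − 1.8% = 4.6%.
Cost of equity via CAPM: Re = 1.8% + 1.65 × 4.6% = 9.3900%.
Total capital V = 36.3 + 7.5 + 46 = 89.8.
Equity: weight = 36.3/89.8 = 0.4042; cost = 9.39%.
Preferred: weight = 7.5/89.8 = 0.0835; cost = 4.2%.
Debt: weight = 46/89.8 = 0.5122; after-tax cost = 4.8% × (1 − 19%) = 3.8880%.
WACC = 0.4042 × 9.3900% + 0.0835 × 4.2000% + 0.5122 × 3.8880% = 6.1381%.

6.14%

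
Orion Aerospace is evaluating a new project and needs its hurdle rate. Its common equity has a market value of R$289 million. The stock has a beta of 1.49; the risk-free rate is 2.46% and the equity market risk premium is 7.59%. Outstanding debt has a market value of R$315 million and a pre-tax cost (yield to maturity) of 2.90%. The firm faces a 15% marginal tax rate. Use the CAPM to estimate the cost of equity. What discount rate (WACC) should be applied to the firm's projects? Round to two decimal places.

7.87%

Cost of equity via CAPM: Re = 2.46% + 1.49 × 7.59% = 13.7691%.
Total capital V = 289 + 315 = 604.
Equity: weight = 289/604 = 0.4785; cost = 13.7691%.
Debt: weight = 315/604 = 0.5215; after-tax cost = 2.9% × (1 − 15%) = 2.4650%.
WACC = 0.4785 × 13.7691% + 0.5215 × 2.4650% = 7.8737%.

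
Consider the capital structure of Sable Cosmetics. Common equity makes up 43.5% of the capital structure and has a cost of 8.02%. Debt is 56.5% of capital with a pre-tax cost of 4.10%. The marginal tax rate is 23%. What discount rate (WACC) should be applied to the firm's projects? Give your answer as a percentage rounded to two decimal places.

After-tax cost of debt = 4.1% × (1 − 23%) = 3.1570%.
WACC = 0.435 × 8.0200% + 0.565 × 3.1570% = 5.2724%.

5.27%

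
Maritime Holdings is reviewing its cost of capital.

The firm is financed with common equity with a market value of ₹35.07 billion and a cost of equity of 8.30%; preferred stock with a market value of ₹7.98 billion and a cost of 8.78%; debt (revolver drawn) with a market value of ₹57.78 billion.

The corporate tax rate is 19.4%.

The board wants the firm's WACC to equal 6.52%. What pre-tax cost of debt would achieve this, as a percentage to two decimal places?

6.36%

Total capital V = 35.07 + 7.98 + 57.78 = 100.83.
Equity weight = 35.07/100.83 = 0.3478.
Preferred weight = 7.98/100.83 = 0.0791.
Revolver drawn weight = 57.78/100.83 = 0.5730.
Equity contribution = 0.3478 × 8.3% = 2.8868%.
Preferred contribution = 0.0791 × 8.78% = 0.6949%.
Remaining for debt = 6.52% − 3.5817% = 2.9383%.
Rd × (1 − 19.4%) × 0.5730 = 2.9383%  ⇒  Rd = 6.3616%.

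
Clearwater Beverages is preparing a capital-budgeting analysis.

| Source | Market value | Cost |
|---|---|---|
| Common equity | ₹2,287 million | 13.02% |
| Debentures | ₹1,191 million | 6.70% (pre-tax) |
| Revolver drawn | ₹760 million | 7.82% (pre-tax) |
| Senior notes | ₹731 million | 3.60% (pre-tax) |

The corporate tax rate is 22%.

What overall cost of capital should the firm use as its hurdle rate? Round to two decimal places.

Total capital V = 2287 + 1191 + 760 + 731 = 4969.
Equity: weight = 2287/4969 = 0.4603; cost = 13.02%.
Debentures: weight = 1191/4969 = 0.2397; after-tax cost = 6.7% × (1 − 22%) = 5.2260%.
Revolver drawn: weight = 760/4969 = 0.1529; after-tax cost = 7.82% × (1 − 22%) = 6.0996%.
Senior notes: weight = 731/4969 = 0.1471; after-tax cost = 3.6% × (1 − 22%) = 2.8080%.
WACC = 0.4603 × 13.0200% + 0.2397 × 5.2260% + 0.1529 × 6.0996% + 0.1471 × 2.8080% = 8.5911%.

8.59%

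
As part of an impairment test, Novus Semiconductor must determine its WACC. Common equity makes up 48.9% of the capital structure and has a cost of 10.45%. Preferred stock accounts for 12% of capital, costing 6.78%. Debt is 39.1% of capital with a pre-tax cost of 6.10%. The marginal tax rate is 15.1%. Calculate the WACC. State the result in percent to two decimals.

7.95%

After-tax cost of debt = 6.1% × (1 − 15.1%) = 5.1789%.
WACC = 0.489 × 10.4500% + 0.120 × 6.7800% + 0.391 × 5.1789% = 7.9486%.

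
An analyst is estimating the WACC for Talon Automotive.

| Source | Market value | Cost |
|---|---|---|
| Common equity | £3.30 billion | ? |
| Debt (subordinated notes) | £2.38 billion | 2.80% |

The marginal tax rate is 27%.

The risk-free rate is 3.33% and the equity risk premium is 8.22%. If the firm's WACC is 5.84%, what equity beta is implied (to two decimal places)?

Total capital V = 3.3 + 2.38 = 5.68.
Equity weight = 3.3/5.68 = 0.5810.
Subordinated notes weight = 2.38/5.68 = 0.4190.
Debt contribution = 0.4190 × 2.8% × (1 − 27%) = 0.8565%.
Required equity contribution = 5.84% − 0.8565% = 4.9835%  ⇒  Re = 8.5777%.
CAPM: 8.5777% = 3.33% + β × 8.22%  ⇒  β = 0.6384.

0.64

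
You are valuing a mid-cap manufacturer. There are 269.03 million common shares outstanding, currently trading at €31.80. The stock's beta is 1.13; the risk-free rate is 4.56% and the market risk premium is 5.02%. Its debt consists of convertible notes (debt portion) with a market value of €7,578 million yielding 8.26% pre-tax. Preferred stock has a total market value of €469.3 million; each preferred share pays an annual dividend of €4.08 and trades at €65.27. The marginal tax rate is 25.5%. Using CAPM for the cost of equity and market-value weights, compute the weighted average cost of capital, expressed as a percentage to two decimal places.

Cost of equity via CAPM: Re = 4.56% + 1.13 × 5.02% = 10.2326%.
Cost of preferred: Rp = 4.08 / 65.27 = 6.2510%.
Market value of equity E = 31.8 × 269.03m = 8555.154m.
Total capital V = 8555.154 + 469.3 + 7578 = 16602.454.
Equity: weight = 8555.154/16602.454 = 0.5153; cost = 10.2326%.
Preferred: weight = 469.3/16602.454 = 0.0283; cost = 6.251%.
Convertible notes (debt portion): weight = 7578/16602.454 = 0.4564; after-tax cost = 8.26% × (1 − 25.5%) = 6.1537%.
WACC = 0.5153 × 10.2326% + 0.0283 × 6.2510% + 0.4564 × 6.1537% = 8.2583%.

8.26%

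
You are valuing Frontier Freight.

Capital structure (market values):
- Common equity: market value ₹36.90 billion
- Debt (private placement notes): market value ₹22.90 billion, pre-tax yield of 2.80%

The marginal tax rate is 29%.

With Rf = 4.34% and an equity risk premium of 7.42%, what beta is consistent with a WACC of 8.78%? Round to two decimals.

1.17

Total capital V = 36.9 + 22.9 = 59.8.
Equity weight = 36.9/59.8 = 0.6171.
Private placement notes weight = 22.9/59.8 = 0.3829.
Debt contribution = 0.3829 × 2.8% × (1 − 29%) = 0.7613%.
Required equity contribution = 8.78% − 0.7613% = 8.0187%  ⇒  Re = 12.9951%.
CAPM: 12.9951% = 4.34% + β × 7.42%  ⇒  β = 1.1665.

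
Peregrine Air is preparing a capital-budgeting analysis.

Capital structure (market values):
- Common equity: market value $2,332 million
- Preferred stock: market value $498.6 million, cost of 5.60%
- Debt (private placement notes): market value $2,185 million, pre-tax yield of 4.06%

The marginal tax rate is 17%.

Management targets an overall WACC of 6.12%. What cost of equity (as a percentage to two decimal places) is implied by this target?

Total capital V = 2332 + 498.6 + 2185 = 5015.6.
Equity weight = 2332/5015.6 = 0.4649.
Preferred weight = 498.6/5015.6 = 0.0994.
Private placement notes weight = 2185/5015.6 = 0.4356.
Debt contribution = 0.4356 × 4.06% × (1 − 17%) = 1.4680%.
Preferred contribution = 0.0994 × 5.6% = 0.5567%.
Required equity contribution = 6.12% − 2.0247% = 4.0953%.
Re = 4.0953% / 0.4649 = 8.8080%.

8.81%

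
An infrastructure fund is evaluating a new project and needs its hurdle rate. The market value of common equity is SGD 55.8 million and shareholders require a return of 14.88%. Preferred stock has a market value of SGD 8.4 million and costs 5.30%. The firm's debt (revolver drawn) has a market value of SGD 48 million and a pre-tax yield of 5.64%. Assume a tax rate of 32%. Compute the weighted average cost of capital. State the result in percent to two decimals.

Total capital V = 55.8 + 8.4 + 48 = 112.2.
Equity: weight = 55.8/112.2 = 0.4973; cost = 14.88%.
Preferred: weight = 8.4/112.2 = 0.0749; cost = 5.3%.
Revolver drawn: weight = 48/112.2 = 0.4278; after-tax cost = 5.64% × (1 − 32%) = 3.8352%.
WACC = 0.4973 × 14.8800% + 0.0749 × 5.3000% + 0.4278 × 3.8352% = 9.4377%.

9.44%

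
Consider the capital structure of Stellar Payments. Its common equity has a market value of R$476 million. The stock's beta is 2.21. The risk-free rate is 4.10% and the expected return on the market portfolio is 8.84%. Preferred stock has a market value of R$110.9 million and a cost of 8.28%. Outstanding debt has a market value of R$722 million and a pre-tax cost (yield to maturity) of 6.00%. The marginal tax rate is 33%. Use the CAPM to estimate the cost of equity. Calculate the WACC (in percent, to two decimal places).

Market risk premium = 8.84% − 4.1% = 4.74%.
Cost of equity via CAPM: Re = 4.1% + 2.21 × 4.74% = 14.5754%.
Total capital V = 476 + 110.9 + 722 = 1308.9.
Equity: weight = 476/1308.9 = 0.3637; cost = 14.5754%.
Preferred: weight = 110.9/1308.9 = 0.0847; cost = 8.28%.
Debt: weight = 722/1308.9 = 0.5516; after-tax cost = 6% × (1 − 33%) = 4.0200%.
WACC = 0.3637 × 14.5754% + 0.0847 × 8.2800% + 0.5516 × 4.0200% = 8.2196%.

8.22%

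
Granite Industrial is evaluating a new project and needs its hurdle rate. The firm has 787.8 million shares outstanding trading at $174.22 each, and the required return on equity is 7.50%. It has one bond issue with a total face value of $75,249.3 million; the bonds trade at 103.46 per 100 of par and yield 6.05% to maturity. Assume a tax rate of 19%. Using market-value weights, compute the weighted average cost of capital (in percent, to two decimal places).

Market value of equity E = 174.22 × 787.8m = 137250.516m. Market value of debt D = 75249.3m × 103.46/100 = 77852.92578m.
Total capital V = 137250.516 + 77852.92578 = 215103.44178.
Equity: weight = 137250.516/215103.44178 = 0.6381; cost = 7.5%.
Bonds outstanding: weight = 77852.92578/215103.44178 = 0.3619; after-tax cost = 6.05% × (1 − 19%) = 4.9005%.
WACC = 0.6381 × 7.5000% + 0.3619 × 4.9005% = 6.5592%.

6.56%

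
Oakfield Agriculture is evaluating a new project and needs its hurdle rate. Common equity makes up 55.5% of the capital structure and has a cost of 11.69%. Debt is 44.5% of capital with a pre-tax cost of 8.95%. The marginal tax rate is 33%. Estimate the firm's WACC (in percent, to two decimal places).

9.16%

After-tax cost of debt = 8.95% × (1 − 33%) = 5.9965%.
WACC = 0.555 × 11.6900% + 0.445 × 5.9965% = 9.1564%.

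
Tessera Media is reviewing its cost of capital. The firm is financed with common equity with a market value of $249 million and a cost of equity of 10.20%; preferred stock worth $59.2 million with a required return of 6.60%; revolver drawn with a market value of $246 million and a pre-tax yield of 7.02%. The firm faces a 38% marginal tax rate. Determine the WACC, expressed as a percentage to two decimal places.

Total capital V = 249 + 59.2 + 246 = 554.2.
Equity: weight = 249/554.2 = 0.4493; cost = 10.2%.
Preferred: weight = 59.2/554.2 = 0.1068; cost = 6.6%.
Revolver drawn: weight = 246/554.2 = 0.4439; after-tax cost = 7.02% × (1 − 38%) = 4.3524%.
WACC = 0.4493 × 10.2000% + 0.1068 × 6.6000% + 0.4439 × 4.3524% = 7.2198%.

7.22%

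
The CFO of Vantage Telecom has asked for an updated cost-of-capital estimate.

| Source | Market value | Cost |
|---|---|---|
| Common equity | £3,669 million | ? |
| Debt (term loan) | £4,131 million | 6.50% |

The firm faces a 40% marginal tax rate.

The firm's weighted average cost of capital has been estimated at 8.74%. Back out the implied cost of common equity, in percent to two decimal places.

Total capital V = 3669 + 4131 = 7800.
Equity weight = 3669/7800 = 0.4704.
Term loan weight = 4131/7800 = 0.5296.
Debt contribution = 0.5296 × 6.5% × (1 − 40%) = 2.0655%.
Required equity contribution = 8.74% − 2.0655% = 6.6745%.
Re = 6.6745% / 0.4704 = 14.1895%.

14.19%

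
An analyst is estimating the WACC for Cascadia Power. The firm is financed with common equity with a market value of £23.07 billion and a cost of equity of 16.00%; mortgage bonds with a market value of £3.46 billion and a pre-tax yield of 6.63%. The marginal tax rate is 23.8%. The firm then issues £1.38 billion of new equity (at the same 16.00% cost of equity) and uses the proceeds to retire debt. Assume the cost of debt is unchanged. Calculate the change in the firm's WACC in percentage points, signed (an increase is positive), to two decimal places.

+0.57 pp

Current WACC:
Total capital V = 23.07 + 3.46 = 26.53.
Equity: weight = 23.07/26.53 = 0.8696; cost = 16%.
Mortgage bonds: weight = 3.46/26.53 = 0.1304; after-tax cost = 6.63% × (1 − 23.8%) = 5.0521%.
WACC = 0.8696 × 16.0000% + 0.1304 × 5.0521% = 14.5722%.
After the change:
Total capital V = 24.45 + 2.08 = 26.53.
Equity: weight = 24.45/26.53 = 0.9216; cost = 16%.
Mortgage bonds: weight = 2.08/26.53 = 0.0784; after-tax cost = 6.63% × (1 − 23.8%) = 5.0521%.
WACC = 0.9216 × 16.0000% + 0.0784 × 5.0521% = 15.1417%.
Change in WACC = 15.1417% − 14.5722% = 0.5695 pp.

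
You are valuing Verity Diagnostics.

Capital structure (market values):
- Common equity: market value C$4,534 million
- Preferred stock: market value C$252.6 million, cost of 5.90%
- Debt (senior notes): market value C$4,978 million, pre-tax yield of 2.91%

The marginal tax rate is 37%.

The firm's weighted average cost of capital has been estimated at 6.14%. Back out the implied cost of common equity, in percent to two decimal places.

10.88%

Total capital V = 4534 + 252.6 + 4978 = 9764.6.
Equity weight = 4534/9764.6 = 0.4643.
Preferred weight = 252.6/9764.6 = 0.0259.
Senior notes weight = 4978/9764.6 = 0.5098.
Debt contribution = 0.5098 × 2.91% × (1 − 37%) = 0.9346%.
Preferred contribution = 0.0259 × 5.9% = 0.1526%.
Required equity contribution = 6.14% − 1.0872% = 5.0528%.
Re = 5.0528% / 0.4643 = 10.8818%.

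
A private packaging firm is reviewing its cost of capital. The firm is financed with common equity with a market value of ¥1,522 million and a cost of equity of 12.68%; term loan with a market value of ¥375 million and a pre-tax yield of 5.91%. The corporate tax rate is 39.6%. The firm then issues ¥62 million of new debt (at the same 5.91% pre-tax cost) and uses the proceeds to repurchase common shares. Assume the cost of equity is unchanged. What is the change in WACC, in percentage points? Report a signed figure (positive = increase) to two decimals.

-0.30 pp

Current WACC:
Total capital V = 1522 + 375 = 1897.
Equity: weight = 1522/1897 = 0.8023; cost = 12.68%.
Term loan: weight = 375/1897 = 0.1977; after-tax cost = 5.91% × (1 − 39.6%) = 3.5696%.
WACC = 0.8023 × 12.6800% + 0.1977 × 3.5696% = 10.8791%.
After the change:
Total capital V = 1460 + 437 = 1897.
Equity: weight = 1460/1897 = 0.7696; cost = 12.68%.
Term loan: weight = 437/1897 = 0.2304; after-tax cost = 5.91% × (1 − 39.6%) = 3.5696%.
WACC = 0.7696 × 12.6800% + 0.2304 × 3.5696% = 10.5813%.
Change in WACC = 10.5813% − 10.8791% = -0.2978 pp.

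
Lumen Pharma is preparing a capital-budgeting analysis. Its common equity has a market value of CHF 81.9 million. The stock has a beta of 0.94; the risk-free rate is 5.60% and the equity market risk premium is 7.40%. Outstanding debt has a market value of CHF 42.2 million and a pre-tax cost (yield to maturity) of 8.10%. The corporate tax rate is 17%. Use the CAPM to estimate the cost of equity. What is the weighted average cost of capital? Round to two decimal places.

10.57%

Cost of equity via CAPM: Re = 5.6% + 0.94 × 7.4% = 12.5560%.
Total capital V = 81.9 + 42.2 = 124.1.
Equity: weight = 81.9/124.1 = 0.6600; cost = 12.556%.
Debt: weight = 42.2/124.1 = 0.3400; after-tax cost = 8.1% × (1 − 17%) = 6.7230%.
WACC = 0.6600 × 12.5560% + 0.3400 × 6.7230% = 10.5725%.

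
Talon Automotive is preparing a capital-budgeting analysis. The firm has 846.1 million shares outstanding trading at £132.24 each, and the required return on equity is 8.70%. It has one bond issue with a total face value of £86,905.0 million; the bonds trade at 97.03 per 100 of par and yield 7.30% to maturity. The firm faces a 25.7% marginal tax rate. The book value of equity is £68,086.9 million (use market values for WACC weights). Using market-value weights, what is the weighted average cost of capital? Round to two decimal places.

Market value of equity E = 132.24 × 846.1m = 111888.264m. Market value of debt D = 86905m × 97.03/100 = 84323.9215m.
Total capital V = 111888.264 + 84323.9215 = 196212.1855.
Equity: weight = 111888.264/196212.1855 = 0.5702; cost = 8.7%.
Bonds outstanding: weight = 84323.9215/196212.1855 = 0.4298; after-tax cost = 7.3% × (1 − 25.7%) = 5.4239%.
WACC = 0.5702 × 8.7000% + 0.4298 × 5.4239% = 7.2921%.

7.29%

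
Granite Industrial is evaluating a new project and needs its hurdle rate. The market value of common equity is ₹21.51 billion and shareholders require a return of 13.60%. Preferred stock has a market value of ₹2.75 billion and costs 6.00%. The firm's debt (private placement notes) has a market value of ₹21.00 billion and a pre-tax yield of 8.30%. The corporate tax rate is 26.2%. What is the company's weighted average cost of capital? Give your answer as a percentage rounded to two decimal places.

Total capital V = 21.51 + 2.75 + 21 = 45.26.
Equity: weight = 21.51/45.26 = 0.4753; cost = 13.6%.
Preferred: weight = 2.75/45.26 = 0.0608; cost = 6%.
Private placement notes: weight = 21/45.26 = 0.4640; after-tax cost = 8.3% × (1 − 26.2%) = 6.1254%.
WACC = 0.4753 × 13.6000% + 0.0608 × 6.0000% + 0.4640 × 6.1254% = 9.6701%.

9.67%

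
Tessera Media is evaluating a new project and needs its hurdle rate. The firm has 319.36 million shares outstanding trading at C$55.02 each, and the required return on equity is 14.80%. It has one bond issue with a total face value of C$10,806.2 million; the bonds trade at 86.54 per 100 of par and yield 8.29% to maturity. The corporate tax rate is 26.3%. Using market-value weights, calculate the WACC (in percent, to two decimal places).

Market value of equity E = 55.02 × 319.36m = 17571.1872m. Market value of debt D = 10806.2m × 86.54/100 = 9351.68548m.
Total capital V = 17571.1872 + 9351.68548 = 26922.87268.
Equity: weight = 17571.1872/26922.87268 = 0.6526; cost = 14.8%.
Bonds outstanding: weight = 9351.68548/26922.87268 = 0.3474; after-tax cost = 8.29% × (1 − 26.3%) = 6.1097%.
WACC = 0.6526 × 14.8000% + 0.3474 × 6.1097% = 11.7814%.

11.78%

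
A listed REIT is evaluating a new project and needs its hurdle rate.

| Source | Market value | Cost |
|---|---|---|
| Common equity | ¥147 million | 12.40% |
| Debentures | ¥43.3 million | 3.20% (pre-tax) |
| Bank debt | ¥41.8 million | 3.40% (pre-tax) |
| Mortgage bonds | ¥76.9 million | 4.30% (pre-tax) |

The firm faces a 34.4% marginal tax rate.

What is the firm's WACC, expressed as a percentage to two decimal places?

7.20%

Total capital V = 147 + 43.3 + 41.8 + 76.9 = 309.
Equity: weight = 147/309 = 0.4757; cost = 12.4%.
Debentures: weight = 43.3/309 = 0.1401; after-tax cost = 3.2% × (1 − 34.4%) = 2.0992%.
Bank debt: weight = 41.8/309 = 0.1353; after-tax cost = 3.4% × (1 − 34.4%) = 2.2304%.
Mortgage bonds: weight = 76.9/309 = 0.2489; after-tax cost = 4.3% × (1 − 34.4%) = 2.8208%.
WACC = 0.4757 × 12.4000% + 0.1401 × 2.0992% + 0.1353 × 2.2304% + 0.2489 × 2.8208% = 7.1969%.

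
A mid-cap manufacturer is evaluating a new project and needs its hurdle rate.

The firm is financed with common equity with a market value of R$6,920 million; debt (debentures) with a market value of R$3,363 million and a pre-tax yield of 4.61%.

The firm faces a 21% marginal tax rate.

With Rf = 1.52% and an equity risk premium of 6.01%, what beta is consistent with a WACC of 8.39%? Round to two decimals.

1.53

Total capital V = 6920 + 3363 = 10283.
Equity weight = 6920/10283 = 0.6730.
Debentures weight = 3363/10283 = 0.3270.
Debt contribution = 0.3270 × 4.61% × (1 − 21%) = 1.1911%.
Required equity contribution = 8.39% − 1.1911% = 7.1989%  ⇒  Re = 10.6975%.
CAPM: 10.6975% = 1.52% + β × 6.01%  ⇒  β = 1.5270.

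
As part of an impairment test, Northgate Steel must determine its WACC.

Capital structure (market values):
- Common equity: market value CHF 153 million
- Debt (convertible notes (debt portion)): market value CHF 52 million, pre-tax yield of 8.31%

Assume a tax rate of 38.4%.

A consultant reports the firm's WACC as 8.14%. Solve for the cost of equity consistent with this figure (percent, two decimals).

Total capital V = 153 + 52 = 205.
Equity weight = 153/205 = 0.7463.
Convertible notes (debt portion) weight = 52/205 = 0.2537.
Debt contribution = 0.2537 × 8.31% × (1 − 38.4%) = 1.2985%.
Required equity contribution = 8.14% − 1.2985% = 6.8415%.
Re = 6.8415% / 0.7463 = 9.1668%.

9.17%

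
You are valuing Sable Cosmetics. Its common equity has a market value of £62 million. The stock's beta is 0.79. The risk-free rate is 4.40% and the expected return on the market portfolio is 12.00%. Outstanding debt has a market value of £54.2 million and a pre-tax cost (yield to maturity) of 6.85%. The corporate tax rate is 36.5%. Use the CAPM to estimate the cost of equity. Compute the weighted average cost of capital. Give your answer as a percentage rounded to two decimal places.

7.58%

Market risk premium = 12.0% − 4.4% = 7.6%.
Cost of equity via CAPM: Re = 4.4% + 0.79 × 7.6% = 10.4040%.
Total capital V = 62 + 54.2 = 116.2.
Equity: weight = 62/116.2 = 0.5336; cost = 10.404%.
Debt: weight = 54.2/116.2 = 0.4664; after-tax cost = 6.85% × (1 − 36.5%) = 4.3498%.
WACC = 0.5336 × 10.4040% + 0.4664 × 4.3498% = 7.5801%.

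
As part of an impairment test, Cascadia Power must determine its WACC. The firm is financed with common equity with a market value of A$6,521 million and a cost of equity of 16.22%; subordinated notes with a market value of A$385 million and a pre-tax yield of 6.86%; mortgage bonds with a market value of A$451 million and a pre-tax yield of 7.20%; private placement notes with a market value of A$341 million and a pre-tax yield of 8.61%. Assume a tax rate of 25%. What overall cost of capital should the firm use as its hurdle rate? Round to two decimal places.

Total capital V = 6521 + 385 + 451 + 341 = 7698.
Equity: weight = 6521/7698 = 0.8471; cost = 16.22%.
Subordinated notes: weight = 385/7698 = 0.0500; after-tax cost = 6.86% × (1 − 25%) = 5.1450%.
Mortgage bonds: weight = 451/7698 = 0.0586; after-tax cost = 7.2% × (1 − 25%) = 5.4000%.
Private placement notes: weight = 341/7698 = 0.0443; after-tax cost = 8.61% × (1 − 25%) = 6.4575%.
WACC = 0.8471 × 16.2200% + 0.0500 × 5.1450% + 0.0586 × 5.4000% + 0.0443 × 6.4575% = 14.5997%.

14.60%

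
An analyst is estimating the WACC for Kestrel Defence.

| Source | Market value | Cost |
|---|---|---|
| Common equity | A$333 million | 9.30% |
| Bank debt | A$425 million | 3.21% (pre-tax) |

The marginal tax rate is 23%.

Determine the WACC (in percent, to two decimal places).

Total capital V = 333 + 425 = 758.
Equity: weight = 333/758 = 0.4393; cost = 9.3%.
Bank debt: weight = 425/758 = 0.5607; after-tax cost = 3.21% × (1 − 23%) = 2.4717%.
WACC = 0.4393 × 9.3000% + 0.5607 × 2.4717% = 5.4715%.

5.47%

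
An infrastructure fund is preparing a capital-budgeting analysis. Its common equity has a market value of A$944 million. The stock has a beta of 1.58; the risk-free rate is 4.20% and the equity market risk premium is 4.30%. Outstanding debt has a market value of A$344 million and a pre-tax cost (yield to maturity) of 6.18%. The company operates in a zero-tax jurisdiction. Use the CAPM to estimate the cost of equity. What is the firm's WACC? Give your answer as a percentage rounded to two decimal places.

Cost of equity via CAPM: Re = 4.2% + 1.58 × 4.3% = 10.9940%.
Total capital V = 944 + 344 = 1288.
Equity: weight = 944/1288 = 0.7329; cost = 10.994%.
Debt: weight = 344/1288 = 0.2671; after-tax cost = 6.18% × (1 − 0%) = 6.1800%.
WACC = 0.7329 × 10.9940% + 0.2671 × 6.1800% = 9.7083%.

9.71%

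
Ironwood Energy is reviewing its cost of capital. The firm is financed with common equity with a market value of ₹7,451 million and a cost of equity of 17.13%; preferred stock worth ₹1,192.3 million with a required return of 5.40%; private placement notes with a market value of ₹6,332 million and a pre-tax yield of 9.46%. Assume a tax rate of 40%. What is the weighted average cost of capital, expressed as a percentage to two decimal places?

11.35%

Total capital V = 7451 + 1192.3 + 6332 = 14975.3.
Equity: weight = 7451/14975.3 = 0.4976; cost = 17.13%.
Preferred: weight = 1192.3/14975.3 = 0.0796; cost = 5.4%.
Private placement notes: weight = 6332/14975.3 = 0.4228; after-tax cost = 9.46% × (1 − 40%) = 5.6760%.
WACC = 0.4976 × 17.1300% + 0.0796 × 5.4000% + 0.4228 × 5.6760% = 11.3530%.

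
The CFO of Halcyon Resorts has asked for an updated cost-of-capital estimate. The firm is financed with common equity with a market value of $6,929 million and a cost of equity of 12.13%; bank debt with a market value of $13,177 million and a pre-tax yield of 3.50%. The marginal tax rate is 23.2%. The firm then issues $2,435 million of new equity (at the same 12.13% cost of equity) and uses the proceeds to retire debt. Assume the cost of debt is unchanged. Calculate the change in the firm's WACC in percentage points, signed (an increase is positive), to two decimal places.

Current WACC:
Total capital V = 6929 + 13177 = 20106.
Equity: weight = 6929/20106 = 0.3446; cost = 12.13%.
Bank debt: weight = 13177/20106 = 0.6554; after-tax cost = 3.5% × (1 − 23.2%) = 2.6880%.
WACC = 0.3446 × 12.1300% + 0.6554 × 2.6880% = 5.9419%.
After the change:
Total capital V = 9364 + 10742 = 20106.
Equity: weight = 9364/20106 = 0.4657; cost = 12.13%.
Bank debt: weight = 10742/20106 = 0.5343; after-tax cost = 3.5% × (1 − 23.2%) = 2.6880%.
WACC = 0.4657 × 12.1300% + 0.5343 × 2.6880% = 7.0854%.
Change in WACC = 7.0854% − 5.9419% = 1.1435 pp.

+1.14 pp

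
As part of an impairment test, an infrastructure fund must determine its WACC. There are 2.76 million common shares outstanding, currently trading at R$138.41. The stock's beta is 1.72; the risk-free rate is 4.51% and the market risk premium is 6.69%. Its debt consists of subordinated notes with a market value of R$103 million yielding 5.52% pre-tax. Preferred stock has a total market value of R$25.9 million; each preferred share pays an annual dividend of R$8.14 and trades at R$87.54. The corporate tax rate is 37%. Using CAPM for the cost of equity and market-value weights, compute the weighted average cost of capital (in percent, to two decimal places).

13.15%

Cost of equity via CAPM: Re = 4.51% + 1.72 × 6.69% = 16.0168%.
Cost of preferred: Rp = 8.14 / 87.54 = 9.2986%.
Market value of equity E = 138.41 × 2.76m = 382.0116m.
Total capital V = 382.0116 + 25.9 + 103 = 510.9116.
Equity: weight = 382.0116/510.9116 = 0.7477; cost = 16.0168%.
Preferred: weight = 25.9/510.9116 = 0.0507; cost = 9.2986%.
Subordinated notes: weight = 103/510.9116 = 0.2016; after-tax cost = 5.52% × (1 − 37%) = 3.4776%.
WACC = 0.7477 × 16.0168% + 0.0507 × 9.2986% + 0.2016 × 3.4776% = 13.1483%.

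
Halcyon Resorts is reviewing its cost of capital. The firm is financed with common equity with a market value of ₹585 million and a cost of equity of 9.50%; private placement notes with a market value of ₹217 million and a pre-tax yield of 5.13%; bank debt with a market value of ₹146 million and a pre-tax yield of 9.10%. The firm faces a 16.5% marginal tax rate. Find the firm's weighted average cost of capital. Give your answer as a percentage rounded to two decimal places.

8.01%

Total capital V = 585 + 217 + 146 = 948.
Equity: weight = 585/948 = 0.6171; cost = 9.5%.
Private placement notes: weight = 217/948 = 0.2289; after-tax cost = 5.13% × (1 − 16.5%) = 4.2835%.
Bank debt: weight = 146/948 = 0.1540; after-tax cost = 9.1% × (1 − 16.5%) = 7.5985%.
WACC = 0.6171 × 9.5000% + 0.2289 × 4.2835% + 0.1540 × 7.5985% = 8.0131%.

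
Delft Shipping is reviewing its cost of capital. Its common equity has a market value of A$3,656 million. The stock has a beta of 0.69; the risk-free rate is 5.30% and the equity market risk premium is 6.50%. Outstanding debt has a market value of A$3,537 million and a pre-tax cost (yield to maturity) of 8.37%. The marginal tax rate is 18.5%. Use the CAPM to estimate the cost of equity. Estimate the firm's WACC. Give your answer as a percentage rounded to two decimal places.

Cost of equity via CAPM: Re = 5.3% + 0.69 × 6.5% = 9.7850%.
Total capital V = 3656 + 3537 = 7193.
Equity: weight = 3656/7193 = 0.5083; cost = 9.785%.
Debt: weight = 3537/7193 = 0.4917; after-tax cost = 8.37% × (1 − 18.5%) = 6.8215%.
WACC = 0.5083 × 9.7850% + 0.4917 × 6.8215% = 8.3278%.

8.33%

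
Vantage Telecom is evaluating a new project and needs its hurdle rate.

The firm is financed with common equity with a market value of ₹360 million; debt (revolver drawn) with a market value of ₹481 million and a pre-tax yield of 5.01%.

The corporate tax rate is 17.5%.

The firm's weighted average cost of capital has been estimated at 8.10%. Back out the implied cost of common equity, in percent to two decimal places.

Total capital V = 360 + 481 = 841.
Equity weight = 360/841 = 0.4281.
Revolver drawn weight = 481/841 = 0.5719.
Debt contribution = 0.5719 × 5.01% × (1 − 17.5%) = 2.3640%.
Required equity contribution = 8.1% − 2.3640% = 5.7360%.
Re = 5.7360% / 0.4281 = 13.4000%.

13.40%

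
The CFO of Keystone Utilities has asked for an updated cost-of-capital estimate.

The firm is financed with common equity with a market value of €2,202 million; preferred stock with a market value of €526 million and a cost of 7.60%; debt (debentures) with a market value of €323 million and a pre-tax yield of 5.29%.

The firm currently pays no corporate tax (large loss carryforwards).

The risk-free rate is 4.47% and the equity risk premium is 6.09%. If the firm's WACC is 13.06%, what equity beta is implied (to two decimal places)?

Total capital V = 2202 + 526 + 323 = 3051.
Equity weight = 2202/3051 = 0.7217.
Preferred weight = 526/3051 = 0.1724.
Debentures weight = 323/3051 = 0.1059.
Debt contribution = 0.1059 × 5.29% × (1 − 0%) = 0.5600%.
Preferred contribution = 0.1724 × 7.6% = 1.3103%.
Required equity contribution = 13.06% − 1.8703% = 11.1897%  ⇒  Re = 15.5040%.
CAPM: 15.5040% = 4.47% + β × 6.09%  ⇒  β = 1.8118.

1.81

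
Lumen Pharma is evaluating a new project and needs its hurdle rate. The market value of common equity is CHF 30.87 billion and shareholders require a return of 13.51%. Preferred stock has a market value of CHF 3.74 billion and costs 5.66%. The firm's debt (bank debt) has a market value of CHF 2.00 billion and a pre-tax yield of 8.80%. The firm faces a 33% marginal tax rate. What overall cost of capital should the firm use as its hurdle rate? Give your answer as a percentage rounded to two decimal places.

Total capital V = 30.87 + 3.74 + 2 = 36.61.
Equity: weight = 30.87/36.61 = 0.8432; cost = 13.51%.
Preferred: weight = 3.74/36.61 = 0.1022; cost = 5.66%.
Bank debt: weight = 2/36.61 = 0.0546; after-tax cost = 8.8% × (1 − 33%) = 5.8960%.
WACC = 0.8432 × 13.5100% + 0.1022 × 5.6600% + 0.0546 × 5.8960% = 12.2921%.

12.29%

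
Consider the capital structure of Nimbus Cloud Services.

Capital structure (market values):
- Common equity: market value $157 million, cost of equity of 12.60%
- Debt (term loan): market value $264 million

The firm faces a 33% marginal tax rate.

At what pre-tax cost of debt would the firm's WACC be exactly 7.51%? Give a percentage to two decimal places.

6.69%

Total capital V = 157 + 264 = 421.
Equity weight = 157/421 = 0.3729.
Term loan weight = 264/421 = 0.6271.
Equity contribution = 0.3729 × 12.6% = 4.6988%.
Remaining for debt = 7.51% − 4.6988% = 2.8112%.
Rd × (1 − 33%) × 0.6271 = 2.8112%  ⇒  Rd = 6.6910%.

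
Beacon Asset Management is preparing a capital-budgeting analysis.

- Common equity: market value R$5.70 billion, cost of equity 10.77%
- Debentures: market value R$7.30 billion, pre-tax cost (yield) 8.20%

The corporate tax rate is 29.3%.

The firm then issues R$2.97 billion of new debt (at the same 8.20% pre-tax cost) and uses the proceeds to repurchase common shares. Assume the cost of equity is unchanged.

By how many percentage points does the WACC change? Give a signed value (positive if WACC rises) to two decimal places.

Current WACC:
Total capital V = 5.7 + 7.3 = 13.
Equity: weight = 5.7/13 = 0.4385; cost = 10.77%.
Debentures: weight = 7.3/13 = 0.5615; after-tax cost = 8.2% × (1 − 29.3%) = 5.7974%.
WACC = 0.4385 × 10.7700% + 0.5615 × 5.7974% = 7.9777%.
After the change:
Total capital V = 2.73 + 10.27 = 13.
Equity: weight = 2.73/13 = 0.2100; cost = 10.77%.
Debentures: weight = 10.27/13 = 0.7900; after-tax cost = 8.2% × (1 − 29.3%) = 5.7974%.
WACC = 0.2100 × 10.7700% + 0.7900 × 5.7974% = 6.8416%.
Change in WACC = 6.8416% − 7.9777% = -1.1360 pp.

-1.14 pp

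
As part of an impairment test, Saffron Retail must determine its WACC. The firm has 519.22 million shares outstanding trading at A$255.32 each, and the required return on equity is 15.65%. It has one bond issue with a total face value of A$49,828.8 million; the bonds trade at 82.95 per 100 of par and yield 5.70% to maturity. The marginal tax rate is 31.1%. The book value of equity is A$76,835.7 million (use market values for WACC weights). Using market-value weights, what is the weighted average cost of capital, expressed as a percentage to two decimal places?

Market value of equity E = 255.32 × 519.22m = 132567.2504m. Market value of debt D = 49828.8m × 82.95/100 = 41332.9896m.
Total capital V = 132567.2504 + 41332.9896 = 173900.24.
Equity: weight = 132567.2504/173900.24 = 0.7623; cost = 15.65%.
Bonds outstanding: weight = 41332.9896/173900.24 = 0.2377; after-tax cost = 5.7% × (1 − 31.1%) = 3.9273%.
WACC = 0.7623 × 15.6500% + 0.2377 × 3.9273% = 12.8637%.

12.86%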